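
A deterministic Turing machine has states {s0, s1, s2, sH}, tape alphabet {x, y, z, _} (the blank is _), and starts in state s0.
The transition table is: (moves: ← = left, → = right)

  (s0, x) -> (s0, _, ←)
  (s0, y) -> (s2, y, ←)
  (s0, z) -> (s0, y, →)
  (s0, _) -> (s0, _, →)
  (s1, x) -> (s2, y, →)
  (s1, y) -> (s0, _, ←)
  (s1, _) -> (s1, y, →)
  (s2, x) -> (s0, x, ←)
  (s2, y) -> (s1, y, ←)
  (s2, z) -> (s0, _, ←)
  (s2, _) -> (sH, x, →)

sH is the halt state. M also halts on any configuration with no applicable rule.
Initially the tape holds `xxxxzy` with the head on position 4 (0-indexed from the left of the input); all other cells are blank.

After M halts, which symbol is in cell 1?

_

state=s0 head=4 tape=_xxxx[z]y   (s0,z)→(s0,y,→)
state=s0 head=5 tape=_xxxxy[y]   (s0,y)→(s2,y,←)
state=s2 head=4 tape=_xxxx[y]y   (s2,y)→(s1,y,←)
state=s1 head=3 tape=_xxx[x]yy   (s1,x)→(s2,y,→)
state=s2 head=4 tape=_xxxy[y]y   (s2,y)→(s1,y,←)
state=s1 head=3 tape=_xxx[y]yy   (s1,y)→(s0,_,←)
state=s0 head=2 tape=_xx[x]_yy   (s0,x)→(s0,_,←)
state=s0 head=1 tape=_x[x]__yy   (s0,x)→(s0,_,←)
state=s0 head=0 tape=_[x]___yy   (s0,x)→(s0,_,←)
state=s0 head=-1 tape=[_]____yy   (s0,_)→(s0,_,→)
state=s0 head=0 tape=_[_]___yy   (s0,_)→(s0,_,→)
state=s0 head=1 tape=__[_]__yy   (s0,_)→(s0,_,→)
state=s0 head=2 tape=___[_]_yy   (s0,_)→(s0,_,→)
state=s0 head=3 tape=____[_]yy   (s0,_)→(s0,_,→)
state=s0 head=4 tape=_____[y]y   (s0,y)→(s2,y,←)
state=s2 head=3 tape=____[_]yy   (s2,_)→(sH,x,→)
state=sH head=4 tape=____x[y]y
Cell 1 holds _ when M halts.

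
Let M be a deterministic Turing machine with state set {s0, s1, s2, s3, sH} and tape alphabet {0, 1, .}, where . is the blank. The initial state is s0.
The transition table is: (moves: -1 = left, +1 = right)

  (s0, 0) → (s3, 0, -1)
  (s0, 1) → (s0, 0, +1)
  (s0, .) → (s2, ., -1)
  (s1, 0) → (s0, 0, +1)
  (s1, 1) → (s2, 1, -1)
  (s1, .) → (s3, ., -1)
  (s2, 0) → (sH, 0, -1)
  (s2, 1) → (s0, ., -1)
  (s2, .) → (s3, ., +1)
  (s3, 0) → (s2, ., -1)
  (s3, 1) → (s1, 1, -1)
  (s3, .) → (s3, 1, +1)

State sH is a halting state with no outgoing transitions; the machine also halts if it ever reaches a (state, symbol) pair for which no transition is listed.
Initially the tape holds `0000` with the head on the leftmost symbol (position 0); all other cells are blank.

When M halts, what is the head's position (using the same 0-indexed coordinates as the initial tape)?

-2

state=s0 head=0 tape=...[0]000   (s0,0)→(s3,0,-1)
state=s3 head=-1 tape=..[.]0000   (s3,.)→(s3,1,+1)
state=s3 head=0 tape=..1[0]000   (s3,0)→(s2,.,-1)
state=s2 head=-1 tape=..[1].000   (s2,1)→(s0,.,-1)
state=s0 head=-2 tape=.[.]..000   (s0,.)→(s2,.,-1)
state=s2 head=-3 tape=[.]...000   (s2,.)→(s3,.,+1)
state=s3 head=-2 tape=.[.]..000   (s3,.)→(s3,1,+1)
state=s3 head=-1 tape=.1[.].000   (s3,.)→(s3,1,+1)
state=s3 head=0 tape=.11[.]000   (s3,.)→(s3,1,+1)
state=s3 head=1 tape=.111[0]00   (s3,0)→(s2,.,-1)
state=s2 head=0 tape=.11[1].00   (s2,1)→(s0,.,-1)
state=s0 head=-1 tape=.1[1]..00   (s0,1)→(s0,0,+1)
state=s0 head=0 tape=.10[.].00   (s0,.)→(s2,.,-1)
state=s2 head=-1 tape=.1[0]..00   (s2,0)→(sH,0,-1)
state=sH head=-2 tape=.[1]0..00
At halt the head is at cell -2.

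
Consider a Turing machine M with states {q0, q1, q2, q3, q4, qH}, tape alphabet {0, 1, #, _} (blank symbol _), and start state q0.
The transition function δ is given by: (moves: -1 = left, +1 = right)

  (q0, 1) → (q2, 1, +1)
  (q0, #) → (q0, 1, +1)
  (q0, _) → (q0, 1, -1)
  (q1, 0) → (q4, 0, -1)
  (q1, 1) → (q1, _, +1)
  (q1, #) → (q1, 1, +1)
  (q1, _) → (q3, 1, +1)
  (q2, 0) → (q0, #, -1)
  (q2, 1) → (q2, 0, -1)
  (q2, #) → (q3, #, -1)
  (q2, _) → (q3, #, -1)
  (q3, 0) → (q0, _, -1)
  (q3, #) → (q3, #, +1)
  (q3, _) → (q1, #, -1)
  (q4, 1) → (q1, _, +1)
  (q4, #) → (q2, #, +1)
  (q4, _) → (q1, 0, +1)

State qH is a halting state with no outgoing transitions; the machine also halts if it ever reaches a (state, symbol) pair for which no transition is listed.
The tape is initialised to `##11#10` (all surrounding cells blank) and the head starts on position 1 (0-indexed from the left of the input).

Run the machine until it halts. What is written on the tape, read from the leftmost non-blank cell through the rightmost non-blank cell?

q0 | __#[#]11#10   read # → write 1, move +1, go to q0
q0 | __#1[1]1#10   read 1 → write 1, move +1, go to q2
q2 | __#11[1]#10   read 1 → write 0, move -1, go to q2
q2 | __#1[1]0#10   read 1 → write 0, move -1, go to q2
q2 | __#[1]00#10   read 1 → write 0, move -1, go to q2
q2 | __[#]000#10   read # → write #, move -1, go to q3
q3 | _[_]#000#10   read _ → write #, move -1, go to q1
q1 | [_]##000#10   read _ → write 1, move +1, go to q3
q3 | 1[#]#000#10   read # → write #, move +1, go to q3
q3 | 1#[#]000#10   read # → write #, move +1, go to q3
q3 | 1##[0]00#10   read 0 → write _, move -1, go to q0
q0 | 1#[#]_00#10   read # → write 1, move +1, go to q0
q0 | 1#1[_]00#10   read _ → write 1, move -1, go to q0
q0 | 1#[1]100#10   read 1 → write 1, move +1, go to q2
q2 | 1#1[1]00#10   read 1 → write 0, move -1, go to q2
q2 | 1#[1]000#10   read 1 → write 0, move -1, go to q2
q2 | 1[#]0000#10   read # → write #, move -1, go to q3
q3 | [1]#0000#10
The non-blank tape span at halt is 1#0000#10.

1#0000#10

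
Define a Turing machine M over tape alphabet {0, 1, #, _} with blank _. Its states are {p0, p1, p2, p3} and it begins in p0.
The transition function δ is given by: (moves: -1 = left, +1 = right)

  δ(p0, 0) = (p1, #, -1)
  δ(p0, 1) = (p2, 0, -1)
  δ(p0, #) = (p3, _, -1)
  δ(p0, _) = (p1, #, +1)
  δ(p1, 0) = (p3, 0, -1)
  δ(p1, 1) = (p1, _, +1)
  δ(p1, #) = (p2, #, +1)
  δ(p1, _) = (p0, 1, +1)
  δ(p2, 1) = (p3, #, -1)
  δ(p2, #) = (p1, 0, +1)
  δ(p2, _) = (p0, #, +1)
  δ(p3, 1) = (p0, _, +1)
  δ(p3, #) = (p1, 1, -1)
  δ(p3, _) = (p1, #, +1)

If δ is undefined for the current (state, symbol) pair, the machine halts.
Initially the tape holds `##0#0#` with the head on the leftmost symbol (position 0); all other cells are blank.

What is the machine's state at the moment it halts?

p0 | ___[#]#0#0#   read # → write _, move -1, go to p3
p3 | __[_]_#0#0#   read _ → write #, move +1, go to p1
p1 | __#[_]#0#0#   read _ → write 1, move +1, go to p0
p0 | __#1[#]0#0#   read # → write _, move -1, go to p3
p3 | __#[1]_0#0#   read 1 → write _, move +1, go to p0
p0 | __#_[_]0#0#   read _ → write #, move +1, go to p1
p1 | __#_#[0]#0#   read 0 → write 0, move -1, go to p3
p3 | __#_[#]0#0#   read # → write 1, move -1, go to p1
p1 | __#[_]10#0#   read _ → write 1, move +1, go to p0
p0 | __#1[1]0#0#   read 1 → write 0, move -1, go to p2
p2 | __#[1]00#0#   read 1 → write #, move -1, go to p3
p3 | __[#]#00#0#   read # → write 1, move -1, go to p1
p1 | _[_]1#00#0#   read _ → write 1, move +1, go to p0
p0 | _1[1]#00#0#   read 1 → write 0, move -1, go to p2
p2 | _[1]0#00#0#   read 1 → write #, move -1, go to p3
p3 | [_]#0#00#0#   read _ → write #, move +1, go to p1
p1 | #[#]0#00#0#   read # → write #, move +1, go to p2
p2 | ##[0]#00#0#
No transition is defined for (p2, 0); M halts in state p2.

p2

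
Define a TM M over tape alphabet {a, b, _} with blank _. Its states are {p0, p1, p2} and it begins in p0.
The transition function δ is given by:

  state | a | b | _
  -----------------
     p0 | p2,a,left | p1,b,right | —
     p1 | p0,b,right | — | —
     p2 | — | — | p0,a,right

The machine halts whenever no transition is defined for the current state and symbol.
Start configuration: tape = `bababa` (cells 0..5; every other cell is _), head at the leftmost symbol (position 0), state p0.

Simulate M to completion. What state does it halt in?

p0

state=p0 head=0 tape=[b]ababa_   (p0,b)→(p1,b,right)
state=p1 head=1 tape=b[a]baba_   (p1,a)→(p0,b,right)
state=p0 head=2 tape=bb[b]aba_   (p0,b)→(p1,b,right)
state=p1 head=3 tape=bbb[a]ba_   (p1,a)→(p0,b,right)
state=p0 head=4 tape=bbbb[b]a_   (p0,b)→(p1,b,right)
state=p1 head=5 tape=bbbbb[a]_   (p1,a)→(p0,b,right)
state=p0 head=6 tape=bbbbbb[_]
No transition is defined for (p0, _); M halts in state p0.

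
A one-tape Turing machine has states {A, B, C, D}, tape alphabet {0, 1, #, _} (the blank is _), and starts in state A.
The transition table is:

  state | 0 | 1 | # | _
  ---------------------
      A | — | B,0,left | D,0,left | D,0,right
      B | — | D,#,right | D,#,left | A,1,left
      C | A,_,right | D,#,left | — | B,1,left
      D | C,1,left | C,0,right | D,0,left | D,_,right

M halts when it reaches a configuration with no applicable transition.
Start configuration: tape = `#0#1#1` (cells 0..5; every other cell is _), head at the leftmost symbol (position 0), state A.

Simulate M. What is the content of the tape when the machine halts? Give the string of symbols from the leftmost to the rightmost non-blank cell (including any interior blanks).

A | ____[#]0#1#1   read # → write 0, move left, go to D
D | ___[_]00#1#1   read _ → write _, move right, go to D
D | ____[0]0#1#1   read 0 → write 1, move left, go to C
C | ___[_]10#1#1   read _ → write 1, move left, go to B
B | __[_]110#1#1   read _ → write 1, move left, go to A
A | _[_]1110#1#1   read _ → write 0, move right, go to D
D | _0[1]110#1#1   read 1 → write 0, move right, go to C
C | _00[1]10#1#1   read 1 → write #, move left, go to D
D | _0[0]#10#1#1   read 0 → write 1, move left, go to C
C | _[0]1#10#1#1   read 0 → write _, move right, go to A
A | __[1]#10#1#1   read 1 → write 0, move left, go to B
B | _[_]0#10#1#1   read _ → write 1, move left, go to A
A | [_]10#10#1#1   read _ → write 0, move right, go to D
D | 0[1]0#10#1#1   read 1 → write 0, move right, go to C
C | 00[0]#10#1#1   read 0 → write _, move right, go to A
A | 00_[#]10#1#1   read # → write 0, move left, go to D
D | 00[_]010#1#1   read _ → write _, move right, go to D
D | 00_[0]10#1#1   read 0 → write 1, move left, go to C
C | 00[_]110#1#1   read _ → write 1, move left, go to B
B | 0[0]1110#1#1
The non-blank tape span at halt is 001110#1#1.

001110#1#1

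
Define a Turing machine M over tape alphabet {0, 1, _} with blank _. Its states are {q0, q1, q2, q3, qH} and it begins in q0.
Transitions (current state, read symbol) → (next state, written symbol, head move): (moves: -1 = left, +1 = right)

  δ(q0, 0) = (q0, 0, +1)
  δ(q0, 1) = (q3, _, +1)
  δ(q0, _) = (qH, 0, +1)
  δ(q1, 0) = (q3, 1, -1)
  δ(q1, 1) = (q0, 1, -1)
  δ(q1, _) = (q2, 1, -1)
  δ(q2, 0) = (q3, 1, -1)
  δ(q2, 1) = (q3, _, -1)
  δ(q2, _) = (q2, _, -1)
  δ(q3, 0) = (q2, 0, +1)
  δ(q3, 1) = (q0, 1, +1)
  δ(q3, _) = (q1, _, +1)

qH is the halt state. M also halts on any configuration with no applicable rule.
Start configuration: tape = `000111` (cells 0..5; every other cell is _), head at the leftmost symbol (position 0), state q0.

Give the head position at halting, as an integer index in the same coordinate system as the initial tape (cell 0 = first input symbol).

0

q0 | _[0]00111__   read 0 → write 0, move +1, go to q0
q0 | _0[0]0111__   read 0 → write 0, move +1, go to q0
q0 | _00[0]111__   read 0 → write 0, move +1, go to q0
q0 | _000[1]11__   read 1 → write _, move +1, go to q3
q3 | _000_[1]1__   read 1 → write 1, move +1, go to q0
q0 | _000_1[1]__   read 1 → write _, move +1, go to q3
q3 | _000_1_[_]_   read _ → write _, move +1, go to q1
q1 | _000_1__[_]   read _ → write 1, move -1, go to q2
q2 | _000_1_[_]1   read _ → write _, move -1, go to q2
q2 | _000_1[_]_1   read _ → write _, move -1, go to q2
q2 | _000_[1]__1   read 1 → write _, move -1, go to q3
q3 | _000[_]___1   read _ → write _, move +1, go to q1
q1 | _000_[_]__1   read _ → write 1, move -1, go to q2
q2 | _000[_]1__1   read _ → write _, move -1, go to q2
q2 | _00[0]_1__1   read 0 → write 1, move -1, go to q3
q3 | _0[0]1_1__1   read 0 → write 0, move +1, go to q2
q2 | _00[1]_1__1   read 1 → write _, move -1, go to q3
q3 | _0[0]__1__1   read 0 → write 0, move +1, go to q2
q2 | _00[_]_1__1   read _ → write _, move -1, go to q2
q2 | _0[0]__1__1   read 0 → write 1, move -1, go to q3
q3 | _[0]1__1__1   read 0 → write 0, move +1, go to q2
q2 | _0[1]__1__1   read 1 → write _, move -1, go to q3
q3 | _[0]___1__1   read 0 → write 0, move +1, go to q2
q2 | _0[_]__1__1   read _ → write _, move -1, go to q2
q2 | _[0]___1__1   read 0 → write 1, move -1, go to q3
q3 | [_]1___1__1   read _ → write _, move +1, go to q1
q1 | _[1]___1__1   read 1 → write 1, move -1, go to q0
q0 | [_]1___1__1   read _ → write 0, move +1, go to qH
qH | 0[1]___1__1
At halt the head is at cell 0.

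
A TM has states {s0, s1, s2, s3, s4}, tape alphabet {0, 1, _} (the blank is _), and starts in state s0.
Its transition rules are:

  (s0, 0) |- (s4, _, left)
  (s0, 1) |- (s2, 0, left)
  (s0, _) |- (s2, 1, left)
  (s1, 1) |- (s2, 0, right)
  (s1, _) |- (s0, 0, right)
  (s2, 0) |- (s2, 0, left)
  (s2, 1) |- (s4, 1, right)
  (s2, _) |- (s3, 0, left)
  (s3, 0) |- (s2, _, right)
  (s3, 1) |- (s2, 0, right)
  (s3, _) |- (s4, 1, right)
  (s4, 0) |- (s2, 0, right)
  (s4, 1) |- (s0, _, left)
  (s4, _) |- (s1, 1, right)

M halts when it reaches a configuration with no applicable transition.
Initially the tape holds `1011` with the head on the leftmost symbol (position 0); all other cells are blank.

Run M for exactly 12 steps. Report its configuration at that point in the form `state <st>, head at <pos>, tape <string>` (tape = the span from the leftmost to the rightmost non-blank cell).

state=s0 head=0 tape=__[1]011   (s0,1)→(s2,0,left)
state=s2 head=-1 tape=_[_]0011   (s2,_)→(s3,0,left)
state=s3 head=-2 tape=[_]00011   (s3,_)→(s4,1,right)
state=s4 head=-1 tape=1[0]0011   (s4,0)→(s2,0,right)
state=s2 head=0 tape=10[0]011   (s2,0)→(s2,0,left)
state=s2 head=-1 tape=1[0]0011   (s2,0)→(s2,0,left)
state=s2 head=-2 tape=[1]00011   (s2,1)→(s4,1,right)
state=s4 head=-1 tape=1[0]0011   (s4,0)→(s2,0,right)
state=s2 head=0 tape=10[0]011   (s2,0)→(s2,0,left)
state=s2 head=-1 tape=1[0]0011   (s2,0)→(s2,0,left)
state=s2 head=-2 tape=[1]00011   (s2,1)→(s4,1,right)
state=s4 head=-1 tape=1[0]0011   (s4,0)→(s2,0,right)
state=s2 head=0 tape=10[0]011
After 12 steps: state s2, head at 0, tape 100011.

state s2, head at 0, tape 100011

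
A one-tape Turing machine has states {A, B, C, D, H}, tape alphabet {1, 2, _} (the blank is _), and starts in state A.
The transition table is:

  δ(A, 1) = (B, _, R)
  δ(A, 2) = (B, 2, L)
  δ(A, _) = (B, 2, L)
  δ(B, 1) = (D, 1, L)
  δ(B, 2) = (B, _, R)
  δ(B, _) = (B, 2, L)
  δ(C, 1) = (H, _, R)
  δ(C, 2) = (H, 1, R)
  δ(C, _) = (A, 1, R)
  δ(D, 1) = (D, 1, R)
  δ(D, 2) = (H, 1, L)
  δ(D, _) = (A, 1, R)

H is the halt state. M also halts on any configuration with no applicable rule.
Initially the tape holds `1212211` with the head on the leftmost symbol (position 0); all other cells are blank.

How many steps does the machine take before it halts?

19

state=A head=0 tape=[1]212211_   (A,1)→(B,_,R)
state=B head=1 tape=_[2]12211_   (B,2)→(B,_,R)
state=B head=2 tape=__[1]2211_   (B,1)→(D,1,L)
state=D head=1 tape=_[_]12211_   (D,_)→(A,1,R)
state=A head=2 tape=_1[1]2211_   (A,1)→(B,_,R)
state=B head=3 tape=_1_[2]211_   (B,2)→(B,_,R)
state=B head=4 tape=_1__[2]11_   (B,2)→(B,_,R)
state=B head=5 tape=_1___[1]1_   (B,1)→(D,1,L)
state=D head=4 tape=_1__[_]11_   (D,_)→(A,1,R)
state=A head=5 tape=_1__1[1]1_   (A,1)→(B,_,R)
state=B head=6 tape=_1__1_[1]_   (B,1)→(D,1,L)
state=D head=5 tape=_1__1[_]1_   (D,_)→(A,1,R)
state=A head=6 tape=_1__11[1]_   (A,1)→(B,_,R)
state=B head=7 tape=_1__11_[_]   (B,_)→(B,2,L)
state=B head=6 tape=_1__11[_]2   (B,_)→(B,2,L)
state=B head=5 tape=_1__1[1]22   (B,1)→(D,1,L)
state=D head=4 tape=_1__[1]122   (D,1)→(D,1,R)
state=D head=5 tape=_1__1[1]22   (D,1)→(D,1,R)
state=D head=6 tape=_1__11[2]2   (D,2)→(H,1,L)
state=H head=5 tape=_1__1[1]12
M halts after 19 transitions.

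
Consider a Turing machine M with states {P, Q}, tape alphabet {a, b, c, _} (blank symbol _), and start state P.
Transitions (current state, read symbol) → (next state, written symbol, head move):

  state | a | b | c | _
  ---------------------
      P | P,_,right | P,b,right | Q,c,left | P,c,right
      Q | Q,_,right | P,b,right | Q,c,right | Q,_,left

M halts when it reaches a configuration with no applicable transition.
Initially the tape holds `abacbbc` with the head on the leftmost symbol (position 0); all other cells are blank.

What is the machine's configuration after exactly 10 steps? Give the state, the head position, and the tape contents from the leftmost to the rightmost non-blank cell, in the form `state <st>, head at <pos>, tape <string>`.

state Q, head at 4, tape bccbbc

state=P head=0 tape=[a]bacbbc   (P,a)→(P,_,right)
state=P head=1 tape=_[b]acbbc   (P,b)→(P,b,right)
state=P head=2 tape=_b[a]cbbc   (P,a)→(P,_,right)
state=P head=3 tape=_b_[c]bbc   (P,c)→(Q,c,left)
state=Q head=2 tape=_b[_]cbbc   (Q,_)→(Q,_,left)
state=Q head=1 tape=_[b]_cbbc   (Q,b)→(P,b,right)
state=P head=2 tape=_b[_]cbbc   (P,_)→(P,c,right)
state=P head=3 tape=_bc[c]bbc   (P,c)→(Q,c,left)
state=Q head=2 tape=_b[c]cbbc   (Q,c)→(Q,c,right)
state=Q head=3 tape=_bc[c]bbc   (Q,c)→(Q,c,right)
state=Q head=4 tape=_bcc[b]bc
After 10 steps: state Q, head at 4, tape bccbbc.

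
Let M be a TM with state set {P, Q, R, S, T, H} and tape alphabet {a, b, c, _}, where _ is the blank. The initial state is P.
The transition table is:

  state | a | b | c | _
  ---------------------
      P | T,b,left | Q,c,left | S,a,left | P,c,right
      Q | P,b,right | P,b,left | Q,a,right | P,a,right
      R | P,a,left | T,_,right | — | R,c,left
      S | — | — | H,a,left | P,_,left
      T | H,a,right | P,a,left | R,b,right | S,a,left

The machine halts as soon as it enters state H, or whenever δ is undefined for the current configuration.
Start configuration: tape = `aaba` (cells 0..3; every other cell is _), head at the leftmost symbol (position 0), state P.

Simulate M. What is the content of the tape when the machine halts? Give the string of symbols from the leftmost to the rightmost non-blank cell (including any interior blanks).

cbb_aba

state=P head=0 tape=___[a]aba   (P,a)→(T,b,left)
state=T head=-1 tape=__[_]baba   (T,_)→(S,a,left)
state=S head=-2 tape=_[_]ababa   (S,_)→(P,_,left)
state=P head=-3 tape=[_]_ababa   (P,_)→(P,c,right)
state=P head=-2 tape=c[_]ababa   (P,_)→(P,c,right)
state=P head=-1 tape=cc[a]baba   (P,a)→(T,b,left)
state=T head=-2 tape=c[c]bbaba   (T,c)→(R,b,right)
state=R head=-1 tape=cb[b]baba   (R,b)→(T,_,right)
state=T head=0 tape=cb_[b]aba   (T,b)→(P,a,left)
state=P head=-1 tape=cb[_]aaba   (P,_)→(P,c,right)
state=P head=0 tape=cbc[a]aba   (P,a)→(T,b,left)
state=T head=-1 tape=cb[c]baba   (T,c)→(R,b,right)
state=R head=0 tape=cbb[b]aba   (R,b)→(T,_,right)
state=T head=1 tape=cbb_[a]ba   (T,a)→(H,a,right)
state=H head=2 tape=cbb_a[b]a
The non-blank tape span at halt is cbb_aba.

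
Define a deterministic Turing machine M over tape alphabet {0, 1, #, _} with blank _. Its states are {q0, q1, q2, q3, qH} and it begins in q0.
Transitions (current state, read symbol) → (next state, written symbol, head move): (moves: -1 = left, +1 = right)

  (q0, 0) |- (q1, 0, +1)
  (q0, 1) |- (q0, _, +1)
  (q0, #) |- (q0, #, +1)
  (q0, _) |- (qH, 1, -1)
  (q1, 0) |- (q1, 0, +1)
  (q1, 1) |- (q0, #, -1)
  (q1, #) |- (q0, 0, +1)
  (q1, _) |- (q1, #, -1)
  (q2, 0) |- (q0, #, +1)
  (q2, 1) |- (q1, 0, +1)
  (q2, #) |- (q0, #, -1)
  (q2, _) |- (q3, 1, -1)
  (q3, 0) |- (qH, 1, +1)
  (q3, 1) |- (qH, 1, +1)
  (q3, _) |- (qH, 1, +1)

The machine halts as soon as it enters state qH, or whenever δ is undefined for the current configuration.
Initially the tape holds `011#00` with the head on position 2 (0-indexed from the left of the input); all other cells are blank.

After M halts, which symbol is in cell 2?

_

state=q0 head=2 tape=01[1]#00__   (q0,1)→(q0,_,+1)
state=q0 head=3 tape=01_[#]00__   (q0,#)→(q0,#,+1)
state=q0 head=4 tape=01_#[0]0__   (q0,0)→(q1,0,+1)
state=q1 head=5 tape=01_#0[0]__   (q1,0)→(q1,0,+1)
state=q1 head=6 tape=01_#00[_]_   (q1,_)→(q1,#,-1)
state=q1 head=5 tape=01_#0[0]#_   (q1,0)→(q1,0,+1)
state=q1 head=6 tape=01_#00[#]_   (q1,#)→(q0,0,+1)
state=q0 head=7 tape=01_#000[_]   (q0,_)→(qH,1,-1)
state=qH head=6 tape=01_#00[0]1
Cell 2 holds _ when M halts.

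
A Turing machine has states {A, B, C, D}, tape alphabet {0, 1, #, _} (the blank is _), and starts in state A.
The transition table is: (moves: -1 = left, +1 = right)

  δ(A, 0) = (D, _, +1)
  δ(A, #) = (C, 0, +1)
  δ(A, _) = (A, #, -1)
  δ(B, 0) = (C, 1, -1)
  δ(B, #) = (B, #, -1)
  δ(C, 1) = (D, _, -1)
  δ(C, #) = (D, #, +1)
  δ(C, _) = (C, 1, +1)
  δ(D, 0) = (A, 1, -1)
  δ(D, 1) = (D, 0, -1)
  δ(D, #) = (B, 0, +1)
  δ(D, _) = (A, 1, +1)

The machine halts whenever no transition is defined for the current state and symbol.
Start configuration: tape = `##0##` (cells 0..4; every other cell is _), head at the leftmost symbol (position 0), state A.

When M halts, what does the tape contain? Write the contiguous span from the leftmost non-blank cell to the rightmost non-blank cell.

A | [#]#0##__   read # → write 0, move +1, go to C
C | 0[#]0##__   read # → write #, move +1, go to D
D | 0#[0]##__   read 0 → write 1, move -1, go to A
A | 0[#]1##__   read # → write 0, move +1, go to C
C | 00[1]##__   read 1 → write _, move -1, go to D
D | 0[0]_##__   read 0 → write 1, move -1, go to A
A | [0]1_##__   read 0 → write _, move +1, go to D
D | _[1]_##__   read 1 → write 0, move -1, go to D
D | [_]0_##__   read _ → write 1, move +1, go to A
A | 1[0]_##__   read 0 → write _, move +1, go to D
D | 1_[_]##__   read _ → write 1, move +1, go to A
A | 1_1[#]#__   read # → write 0, move +1, go to C
C | 1_10[#]__   read # → write #, move +1, go to D
D | 1_10#[_]_   read _ → write 1, move +1, go to A
A | 1_10#1[_]   read _ → write #, move -1, go to A
A | 1_10#[1]#
The non-blank tape span at halt is 1_10#1#.

1_10#1#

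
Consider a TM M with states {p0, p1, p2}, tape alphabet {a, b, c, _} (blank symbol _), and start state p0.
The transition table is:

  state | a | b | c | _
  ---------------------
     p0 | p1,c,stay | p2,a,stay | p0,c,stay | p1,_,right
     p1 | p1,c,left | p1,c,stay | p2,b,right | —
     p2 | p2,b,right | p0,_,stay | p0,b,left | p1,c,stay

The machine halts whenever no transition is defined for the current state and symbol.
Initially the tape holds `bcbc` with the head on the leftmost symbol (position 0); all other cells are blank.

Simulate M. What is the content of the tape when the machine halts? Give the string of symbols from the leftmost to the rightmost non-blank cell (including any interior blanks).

b_b

state=p0 head=0 tape=[b]cbc_   (p0,b)→(p2,a,stay)
state=p2 head=0 tape=[a]cbc_   (p2,a)→(p2,b,right)
state=p2 head=1 tape=b[c]bc_   (p2,c)→(p0,b,left)
state=p0 head=0 tape=[b]bbc_   (p0,b)→(p2,a,stay)
state=p2 head=0 tape=[a]bbc_   (p2,a)→(p2,b,right)
state=p2 head=1 tape=b[b]bc_   (p2,b)→(p0,_,stay)
state=p0 head=1 tape=b[_]bc_   (p0,_)→(p1,_,right)
state=p1 head=2 tape=b_[b]c_   (p1,b)→(p1,c,stay)
state=p1 head=2 tape=b_[c]c_   (p1,c)→(p2,b,right)
state=p2 head=3 tape=b_b[c]_   (p2,c)→(p0,b,left)
state=p0 head=2 tape=b_[b]b_   (p0,b)→(p2,a,stay)
state=p2 head=2 tape=b_[a]b_   (p2,a)→(p2,b,right)
state=p2 head=3 tape=b_b[b]_   (p2,b)→(p0,_,stay)
state=p0 head=3 tape=b_b[_]_   (p0,_)→(p1,_,right)
state=p1 head=4 tape=b_b_[_]
The non-blank tape span at halt is b_b.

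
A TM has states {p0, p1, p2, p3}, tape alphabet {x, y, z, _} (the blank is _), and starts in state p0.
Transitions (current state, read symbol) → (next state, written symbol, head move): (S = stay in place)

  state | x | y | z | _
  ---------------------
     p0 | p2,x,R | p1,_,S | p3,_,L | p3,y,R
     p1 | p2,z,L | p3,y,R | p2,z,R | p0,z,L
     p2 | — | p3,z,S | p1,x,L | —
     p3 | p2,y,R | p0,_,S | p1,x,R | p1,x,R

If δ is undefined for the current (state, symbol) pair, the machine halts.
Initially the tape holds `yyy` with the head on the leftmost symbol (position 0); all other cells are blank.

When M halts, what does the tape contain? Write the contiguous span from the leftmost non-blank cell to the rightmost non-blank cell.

yxyxzx

state=p0 head=0 tape=_[y]yy__   (p0,y)→(p1,_,S)
state=p1 head=0 tape=_[_]yy__   (p1,_)→(p0,z,L)
state=p0 head=-1 tape=[_]zyy__   (p0,_)→(p3,y,R)
state=p3 head=0 tape=y[z]yy__   (p3,z)→(p1,x,R)
state=p1 head=1 tape=yx[y]y__   (p1,y)→(p3,y,R)
state=p3 head=2 tape=yxy[y]__   (p3,y)→(p0,_,S)
state=p0 head=2 tape=yxy[_]__   (p0,_)→(p3,y,R)
state=p3 head=3 tape=yxyy[_]_   (p3,_)→(p1,x,R)
state=p1 head=4 tape=yxyyx[_]   (p1,_)→(p0,z,L)
state=p0 head=3 tape=yxyy[x]z   (p0,x)→(p2,x,R)
state=p2 head=4 tape=yxyyx[z]   (p2,z)→(p1,x,L)
state=p1 head=3 tape=yxyy[x]x   (p1,x)→(p2,z,L)
state=p2 head=2 tape=yxy[y]zx   (p2,y)→(p3,z,S)
state=p3 head=2 tape=yxy[z]zx   (p3,z)→(p1,x,R)
state=p1 head=3 tape=yxyx[z]x   (p1,z)→(p2,z,R)
state=p2 head=4 tape=yxyxz[x]
The non-blank tape span at halt is yxyxzx.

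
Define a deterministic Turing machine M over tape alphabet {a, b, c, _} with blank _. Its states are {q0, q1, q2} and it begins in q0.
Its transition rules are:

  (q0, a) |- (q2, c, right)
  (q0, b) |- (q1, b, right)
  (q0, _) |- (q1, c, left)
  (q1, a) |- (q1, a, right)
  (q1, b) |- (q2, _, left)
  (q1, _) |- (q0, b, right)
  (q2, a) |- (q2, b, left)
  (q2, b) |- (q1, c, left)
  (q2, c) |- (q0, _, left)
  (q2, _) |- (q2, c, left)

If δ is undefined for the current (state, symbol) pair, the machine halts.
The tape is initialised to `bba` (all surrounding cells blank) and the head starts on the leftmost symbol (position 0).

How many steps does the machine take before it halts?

4

state=q0 head=0 tape=_[b]ba   (q0,b)→(q1,b,right)
state=q1 head=1 tape=_b[b]a   (q1,b)→(q2,_,left)
state=q2 head=0 tape=_[b]_a   (q2,b)→(q1,c,left)
state=q1 head=-1 tape=[_]c_a   (q1,_)→(q0,b,right)
state=q0 head=0 tape=b[c]_a
M halts after 4 transitions.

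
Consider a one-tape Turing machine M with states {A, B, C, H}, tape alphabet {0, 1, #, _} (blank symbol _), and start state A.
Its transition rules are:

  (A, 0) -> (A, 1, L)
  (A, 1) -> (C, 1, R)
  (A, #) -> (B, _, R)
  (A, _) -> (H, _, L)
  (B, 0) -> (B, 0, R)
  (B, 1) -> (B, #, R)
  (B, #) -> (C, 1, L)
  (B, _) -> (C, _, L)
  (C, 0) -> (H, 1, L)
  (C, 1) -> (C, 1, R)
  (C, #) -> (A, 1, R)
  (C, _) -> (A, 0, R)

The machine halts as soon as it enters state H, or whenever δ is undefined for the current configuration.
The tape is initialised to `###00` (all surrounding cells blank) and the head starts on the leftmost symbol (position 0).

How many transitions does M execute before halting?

9

A | [#]##00   read # → write _, move R, go to B
B | _[#]#00   read # → write 1, move L, go to C
C | [_]1#00   read _ → write 0, move R, go to A
A | 0[1]#00   read 1 → write 1, move R, go to C
C | 01[#]00   read # → write 1, move R, go to A
A | 011[0]0   read 0 → write 1, move L, go to A
A | 01[1]10   read 1 → write 1, move R, go to C
C | 011[1]0   read 1 → write 1, move R, go to C
C | 0111[0]   read 0 → write 1, move L, go to H
H | 011[1]1
M halts after 9 transitions.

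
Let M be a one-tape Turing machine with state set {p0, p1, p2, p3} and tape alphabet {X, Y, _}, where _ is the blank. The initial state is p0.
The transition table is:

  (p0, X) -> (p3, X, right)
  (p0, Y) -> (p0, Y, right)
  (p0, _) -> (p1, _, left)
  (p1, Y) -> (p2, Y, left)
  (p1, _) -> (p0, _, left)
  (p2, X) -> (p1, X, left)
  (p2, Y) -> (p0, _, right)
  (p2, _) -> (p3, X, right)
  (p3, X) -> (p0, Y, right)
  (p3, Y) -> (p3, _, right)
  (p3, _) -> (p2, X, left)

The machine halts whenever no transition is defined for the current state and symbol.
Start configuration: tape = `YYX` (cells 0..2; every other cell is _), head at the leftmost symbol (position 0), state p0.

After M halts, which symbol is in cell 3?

p0 | [Y]YX___   read Y → write Y, move right, go to p0
p0 | Y[Y]X___   read Y → write Y, move right, go to p0
p0 | YY[X]___   read X → write X, move right, go to p3
p3 | YYX[_]__   read _ → write X, move left, go to p2
p2 | YY[X]X__   read X → write X, move left, go to p1
p1 | Y[Y]XX__   read Y → write Y, move left, go to p2
p2 | [Y]YXX__   read Y → write _, move right, go to p0
p0 | _[Y]XX__   read Y → write Y, move right, go to p0
p0 | _Y[X]X__   read X → write X, move right, go to p3
p3 | _YX[X]__   read X → write Y, move right, go to p0
p0 | _YXY[_]_   read _ → write _, move left, go to p1
p1 | _YX[Y]__   read Y → write Y, move left, go to p2
p2 | _Y[X]Y__   read X → write X, move left, go to p1
p1 | _[Y]XY__   read Y → write Y, move left, go to p2
p2 | [_]YXY__   read _ → write X, move right, go to p3
p3 | X[Y]XY__   read Y → write _, move right, go to p3
p3 | X_[X]Y__   read X → write Y, move right, go to p0
p0 | X_Y[Y]__   read Y → write Y, move right, go to p0
p0 | X_YY[_]_   read _ → write _, move left, go to p1
p1 | X_Y[Y]__   read Y → write Y, move left, go to p2
p2 | X_[Y]Y__   read Y → write _, move right, go to p0
p0 | X__[Y]__   read Y → write Y, move right, go to p0
p0 | X__Y[_]_   read _ → write _, move left, go to p1
p1 | X__[Y]__   read Y → write Y, move left, go to p2
p2 | X_[_]Y__   read _ → write X, move right, go to p3
p3 | X_X[Y]__   read Y → write _, move right, go to p3
p3 | X_X_[_]_   read _ → write X, move left, go to p2
p2 | X_X[_]X_   read _ → write X, move right, go to p3
p3 | X_XX[X]_   read X → write Y, move right, go to p0
p0 | X_XXY[_]   read _ → write _, move left, go to p1
p1 | X_XX[Y]_   read Y → write Y, move left, go to p2
p2 | X_X[X]Y_   read X → write X, move left, go to p1
p1 | X_[X]XY_
Cell 3 holds X when M halts.

X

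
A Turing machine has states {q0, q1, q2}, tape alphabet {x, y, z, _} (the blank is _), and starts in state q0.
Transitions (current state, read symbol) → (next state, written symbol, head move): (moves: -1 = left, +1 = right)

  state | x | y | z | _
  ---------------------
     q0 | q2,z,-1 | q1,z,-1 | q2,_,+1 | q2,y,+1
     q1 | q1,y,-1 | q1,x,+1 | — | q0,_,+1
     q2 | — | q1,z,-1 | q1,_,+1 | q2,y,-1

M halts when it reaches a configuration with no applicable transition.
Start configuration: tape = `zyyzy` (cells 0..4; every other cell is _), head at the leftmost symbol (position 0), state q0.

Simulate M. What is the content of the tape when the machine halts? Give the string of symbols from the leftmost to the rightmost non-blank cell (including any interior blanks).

state=q0 head=0 tape=[z]yyzy____   (q0,z)→(q2,_,+1)
state=q2 head=1 tape=_[y]yzy____   (q2,y)→(q1,z,-1)
state=q1 head=0 tape=[_]zyzy____   (q1,_)→(q0,_,+1)
state=q0 head=1 tape=_[z]yzy____   (q0,z)→(q2,_,+1)
state=q2 head=2 tape=__[y]zy____   (q2,y)→(q1,z,-1)
state=q1 head=1 tape=_[_]zzy____   (q1,_)→(q0,_,+1)
state=q0 head=2 tape=__[z]zy____   (q0,z)→(q2,_,+1)
state=q2 head=3 tape=___[z]y____   (q2,z)→(q1,_,+1)
state=q1 head=4 tape=____[y]____   (q1,y)→(q1,x,+1)
state=q1 head=5 tape=____x[_]___   (q1,_)→(q0,_,+1)
state=q0 head=6 tape=____x_[_]__   (q0,_)→(q2,y,+1)
state=q2 head=7 tape=____x_y[_]_   (q2,_)→(q2,y,-1)
state=q2 head=6 tape=____x_[y]y_   (q2,y)→(q1,z,-1)
state=q1 head=5 tape=____x[_]zy_   (q1,_)→(q0,_,+1)
state=q0 head=6 tape=____x_[z]y_   (q0,z)→(q2,_,+1)
state=q2 head=7 tape=____x__[y]_   (q2,y)→(q1,z,-1)
state=q1 head=6 tape=____x_[_]z_   (q1,_)→(q0,_,+1)
state=q0 head=7 tape=____x__[z]_   (q0,z)→(q2,_,+1)
state=q2 head=8 tape=____x___[_]   (q2,_)→(q2,y,-1)
state=q2 head=7 tape=____x__[_]y   (q2,_)→(q2,y,-1)
state=q2 head=6 tape=____x_[_]yy   (q2,_)→(q2,y,-1)
state=q2 head=5 tape=____x[_]yyy   (q2,_)→(q2,y,-1)
state=q2 head=4 tape=____[x]yyyy
The non-blank tape span at halt is xyyyy.

xyyyy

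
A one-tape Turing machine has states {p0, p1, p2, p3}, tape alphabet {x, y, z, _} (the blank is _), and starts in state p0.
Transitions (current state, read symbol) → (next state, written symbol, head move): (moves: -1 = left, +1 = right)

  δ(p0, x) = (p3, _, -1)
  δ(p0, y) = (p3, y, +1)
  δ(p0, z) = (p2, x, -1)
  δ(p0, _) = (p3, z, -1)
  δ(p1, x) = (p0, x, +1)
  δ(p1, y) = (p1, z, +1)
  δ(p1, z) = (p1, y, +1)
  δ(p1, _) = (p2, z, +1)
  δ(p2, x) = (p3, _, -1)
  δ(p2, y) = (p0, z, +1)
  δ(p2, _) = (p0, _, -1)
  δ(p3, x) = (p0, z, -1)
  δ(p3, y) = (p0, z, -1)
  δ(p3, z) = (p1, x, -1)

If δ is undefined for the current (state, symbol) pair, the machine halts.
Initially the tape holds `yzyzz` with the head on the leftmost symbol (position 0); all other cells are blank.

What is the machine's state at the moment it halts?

p3

state=p0 head=0 tape=___[y]zyzz   (p0,y)→(p3,y,+1)
state=p3 head=1 tape=___y[z]yzz   (p3,z)→(p1,x,-1)
state=p1 head=0 tape=___[y]xyzz   (p1,y)→(p1,z,+1)
state=p1 head=1 tape=___z[x]yzz   (p1,x)→(p0,x,+1)
state=p0 head=2 tape=___zx[y]zz   (p0,y)→(p3,y,+1)
state=p3 head=3 tape=___zxy[z]z   (p3,z)→(p1,x,-1)
state=p1 head=2 tape=___zx[y]xz   (p1,y)→(p1,z,+1)
state=p1 head=3 tape=___zxz[x]z   (p1,x)→(p0,x,+1)
state=p0 head=4 tape=___zxzx[z]   (p0,z)→(p2,x,-1)
state=p2 head=3 tape=___zxz[x]x   (p2,x)→(p3,_,-1)
state=p3 head=2 tape=___zx[z]_x   (p3,z)→(p1,x,-1)
state=p1 head=1 tape=___z[x]x_x   (p1,x)→(p0,x,+1)
state=p0 head=2 tape=___zx[x]_x   (p0,x)→(p3,_,-1)
state=p3 head=1 tape=___z[x]__x   (p3,x)→(p0,z,-1)
state=p0 head=0 tape=___[z]z__x   (p0,z)→(p2,x,-1)
state=p2 head=-1 tape=__[_]xz__x   (p2,_)→(p0,_,-1)
state=p0 head=-2 tape=_[_]_xz__x   (p0,_)→(p3,z,-1)
state=p3 head=-3 tape=[_]z_xz__x
No transition is defined for (p3, _); M halts in state p3.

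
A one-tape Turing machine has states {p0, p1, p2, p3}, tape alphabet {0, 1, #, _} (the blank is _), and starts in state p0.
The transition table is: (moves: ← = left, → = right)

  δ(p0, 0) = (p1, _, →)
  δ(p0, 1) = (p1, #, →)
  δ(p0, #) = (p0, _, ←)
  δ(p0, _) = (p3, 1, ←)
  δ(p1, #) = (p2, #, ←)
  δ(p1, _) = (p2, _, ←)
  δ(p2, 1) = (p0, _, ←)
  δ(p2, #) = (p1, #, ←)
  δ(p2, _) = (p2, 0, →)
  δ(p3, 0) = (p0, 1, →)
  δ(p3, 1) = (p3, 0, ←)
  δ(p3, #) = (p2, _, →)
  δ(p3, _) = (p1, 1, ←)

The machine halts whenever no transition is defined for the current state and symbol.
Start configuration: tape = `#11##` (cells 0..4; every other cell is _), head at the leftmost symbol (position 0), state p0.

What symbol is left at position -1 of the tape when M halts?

state=p0 head=0 tape=____[#]11##   (p0,#)→(p0,_,←)
state=p0 head=-1 tape=___[_]_11##   (p0,_)→(p3,1,←)
state=p3 head=-2 tape=__[_]1_11##   (p3,_)→(p1,1,←)
state=p1 head=-3 tape=_[_]11_11##   (p1,_)→(p2,_,←)
state=p2 head=-4 tape=[_]_11_11##   (p2,_)→(p2,0,→)
state=p2 head=-3 tape=0[_]11_11##   (p2,_)→(p2,0,→)
state=p2 head=-2 tape=00[1]1_11##   (p2,1)→(p0,_,←)
state=p0 head=-3 tape=0[0]_1_11##   (p0,0)→(p1,_,→)
state=p1 head=-2 tape=0_[_]1_11##   (p1,_)→(p2,_,←)
state=p2 head=-3 tape=0[_]_1_11##   (p2,_)→(p2,0,→)
state=p2 head=-2 tape=00[_]1_11##   (p2,_)→(p2,0,→)
state=p2 head=-1 tape=000[1]_11##   (p2,1)→(p0,_,←)
state=p0 head=-2 tape=00[0]__11##   (p0,0)→(p1,_,→)
state=p1 head=-1 tape=00_[_]_11##   (p1,_)→(p2,_,←)
state=p2 head=-2 tape=00[_]__11##   (p2,_)→(p2,0,→)
state=p2 head=-1 tape=000[_]_11##   (p2,_)→(p2,0,→)
state=p2 head=0 tape=0000[_]11##   (p2,_)→(p2,0,→)
state=p2 head=1 tape=00000[1]1##   (p2,1)→(p0,_,←)
state=p0 head=0 tape=0000[0]_1##   (p0,0)→(p1,_,→)
state=p1 head=1 tape=0000_[_]1##   (p1,_)→(p2,_,←)
state=p2 head=0 tape=0000[_]_1##   (p2,_)→(p2,0,→)
state=p2 head=1 tape=00000[_]1##   (p2,_)→(p2,0,→)
state=p2 head=2 tape=000000[1]##   (p2,1)→(p0,_,←)
state=p0 head=1 tape=00000[0]_##   (p0,0)→(p1,_,→)
state=p1 head=2 tape=00000_[_]##   (p1,_)→(p2,_,←)
state=p2 head=1 tape=00000[_]_##   (p2,_)→(p2,0,→)
state=p2 head=2 tape=000000[_]##   (p2,_)→(p2,0,→)
state=p2 head=3 tape=0000000[#]#   (p2,#)→(p1,#,←)
state=p1 head=2 tape=000000[0]##
Cell -1 holds 0 when M halts.

0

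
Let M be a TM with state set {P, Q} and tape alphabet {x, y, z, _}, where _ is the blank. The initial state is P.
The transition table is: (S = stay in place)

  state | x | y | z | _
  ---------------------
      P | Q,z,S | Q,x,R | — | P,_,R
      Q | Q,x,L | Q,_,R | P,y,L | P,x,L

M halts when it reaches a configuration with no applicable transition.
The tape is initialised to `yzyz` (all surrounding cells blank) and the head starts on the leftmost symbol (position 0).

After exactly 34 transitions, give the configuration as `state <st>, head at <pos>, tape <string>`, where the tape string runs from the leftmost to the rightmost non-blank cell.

P | __[y]zyz_   read y → write x, move R, go to Q
Q | __x[z]yz_   read z → write y, move L, go to P
P | __[x]yyz_   read x → write z, move S, go to Q
Q | __[z]yyz_   read z → write y, move L, go to P
P | _[_]yyyz_   read _ → write _, move R, go to P
P | __[y]yyz_   read y → write x, move R, go to Q
Q | __x[y]yz_   read y → write _, move R, go to Q
Q | __x_[y]z_   read y → write _, move R, go to Q
Q | __x__[z]_   read z → write y, move L, go to P
P | __x_[_]y_   read _ → write _, move R, go to P
P | __x__[y]_   read y → write x, move R, go to Q
Q | __x__x[_]   read _ → write x, move L, go to P
P | __x__[x]x   read x → write z, move S, go to Q
Q | __x__[z]x   read z → write y, move L, go to P
P | __x_[_]yx   read _ → write _, move R, go to P
P | __x__[y]x   read y → write x, move R, go to Q
Q | __x__x[x]   read x → write x, move L, go to Q
Q | __x__[x]x   read x → write x, move L, go to Q
Q | __x_[_]xx   read _ → write x, move L, go to P
P | __x[_]xxx   read _ → write _, move R, go to P
P | __x_[x]xx   read x → write z, move S, go to Q
Q | __x_[z]xx   read z → write y, move L, go to P
P | __x[_]yxx   read _ → write _, move R, go to P
P | __x_[y]xx   read y → write x, move R, go to Q
Q | __x_x[x]x   read x → write x, move L, go to Q
Q | __x_[x]xx   read x → write x, move L, go to Q
Q | __x[_]xxx   read _ → write x, move L, go to P
P | __[x]xxxx   read x → write z, move S, go to Q
Q | __[z]xxxx   read z → write y, move L, go to P
P | _[_]yxxxx   read _ → write _, move R, go to P
P | __[y]xxxx   read y → write x, move R, go to Q
Q | __x[x]xxx   read x → write x, move L, go to Q
Q | __[x]xxxx   read x → write x, move L, go to Q
Q | _[_]xxxxx   read _ → write x, move L, go to P
P | [_]xxxxxx
After 34 steps: state P, head at -2, tape xxxxxx.

state P, head at -2, tape xxxxxx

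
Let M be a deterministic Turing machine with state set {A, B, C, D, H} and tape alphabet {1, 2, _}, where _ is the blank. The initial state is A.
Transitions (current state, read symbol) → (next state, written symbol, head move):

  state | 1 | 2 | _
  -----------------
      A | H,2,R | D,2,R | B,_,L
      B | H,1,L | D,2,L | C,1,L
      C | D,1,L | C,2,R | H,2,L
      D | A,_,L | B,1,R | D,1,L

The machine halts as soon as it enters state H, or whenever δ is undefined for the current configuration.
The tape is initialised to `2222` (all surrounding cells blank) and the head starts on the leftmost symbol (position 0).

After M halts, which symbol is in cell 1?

state=A head=0 tape=[2]222   (A,2)→(D,2,R)
state=D head=1 tape=2[2]22   (D,2)→(B,1,R)
state=B head=2 tape=21[2]2   (B,2)→(D,2,L)
state=D head=1 tape=2[1]22   (D,1)→(A,_,L)
state=A head=0 tape=[2]_22   (A,2)→(D,2,R)
state=D head=1 tape=2[_]22   (D,_)→(D,1,L)
state=D head=0 tape=[2]122   (D,2)→(B,1,R)
state=B head=1 tape=1[1]22   (B,1)→(H,1,L)
state=H head=0 tape=[1]122
Cell 1 holds 1 when M halts.

1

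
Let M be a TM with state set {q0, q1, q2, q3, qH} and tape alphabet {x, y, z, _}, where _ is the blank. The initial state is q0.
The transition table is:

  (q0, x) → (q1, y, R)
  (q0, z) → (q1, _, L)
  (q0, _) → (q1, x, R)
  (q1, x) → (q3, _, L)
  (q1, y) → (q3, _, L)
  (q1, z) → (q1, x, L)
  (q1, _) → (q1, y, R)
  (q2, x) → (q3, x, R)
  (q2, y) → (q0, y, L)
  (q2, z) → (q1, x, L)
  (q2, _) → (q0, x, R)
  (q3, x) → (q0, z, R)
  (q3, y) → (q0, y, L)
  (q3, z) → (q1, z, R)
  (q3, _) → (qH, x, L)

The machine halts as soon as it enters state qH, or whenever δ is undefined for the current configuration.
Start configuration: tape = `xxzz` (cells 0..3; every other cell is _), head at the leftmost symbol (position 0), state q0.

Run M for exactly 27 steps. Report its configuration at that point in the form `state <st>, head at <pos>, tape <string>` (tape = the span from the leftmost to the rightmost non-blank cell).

state q0, head at -3, tape y_x_y

q0 | ___[x]xzz   read x → write y, move R, go to q1
q1 | ___y[x]zz   read x → write _, move L, go to q3
q3 | ___[y]_zz   read y → write y, move L, go to q0
q0 | __[_]y_zz   read _ → write x, move R, go to q1
q1 | __x[y]_zz   read y → write _, move L, go to q3
q3 | __[x]__zz   read x → write z, move R, go to q0
q0 | __z[_]_zz   read _ → write x, move R, go to q1
q1 | __zx[_]zz   read _ → write y, move R, go to q1
q1 | __zxy[z]z   read z → write x, move L, go to q1
q1 | __zx[y]xz   read y → write _, move L, go to q3
q3 | __z[x]_xz   read x → write z, move R, go to q0
q0 | __zz[_]xz   read _ → write x, move R, go to q1
q1 | __zzx[x]z   read x → write _, move L, go to q3
q3 | __zz[x]_z   read x → write z, move R, go to q0
q0 | __zzz[_]z   read _ → write x, move R, go to q1
q1 | __zzzx[z]   read z → write x, move L, go to q1
q1 | __zzz[x]x   read x → write _, move L, go to q3
q3 | __zz[z]_x   read z → write z, move R, go to q1
q1 | __zzz[_]x   read _ → write y, move R, go to q1
q1 | __zzzy[x]   read x → write _, move L, go to q3
q3 | __zzz[y]_   read y → write y, move L, go to q0
q0 | __zz[z]y_   read z → write _, move L, go to q1
q1 | __z[z]_y_   read z → write x, move L, go to q1
q1 | __[z]x_y_   read z → write x, move L, go to q1
q1 | _[_]xx_y_   read _ → write y, move R, go to q1
q1 | _y[x]x_y_   read x → write _, move L, go to q3
q3 | _[y]_x_y_   read y → write y, move L, go to q0
q0 | [_]y_x_y_
After 27 steps: state q0, head at -3, tape y_x_y.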